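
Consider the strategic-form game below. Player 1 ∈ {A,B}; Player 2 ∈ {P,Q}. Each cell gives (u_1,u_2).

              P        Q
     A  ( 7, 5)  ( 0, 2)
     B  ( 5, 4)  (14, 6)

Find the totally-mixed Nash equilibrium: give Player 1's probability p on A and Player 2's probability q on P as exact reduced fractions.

P1 indiff ⇒ q·7+(1-q)·0 = q·5+(1-q)·14 ⇒ q(2) = (1-q)(14) ⇒ q = 7/8
P2 indiff ⇒ p·5+(1-p)·4 = p·2+(1-p)·6 ⇒ p(3) = (1-p)(2) ⇒ p = 2/5

P1 mixes 2/5 on A; P2 mixes 7/8 on P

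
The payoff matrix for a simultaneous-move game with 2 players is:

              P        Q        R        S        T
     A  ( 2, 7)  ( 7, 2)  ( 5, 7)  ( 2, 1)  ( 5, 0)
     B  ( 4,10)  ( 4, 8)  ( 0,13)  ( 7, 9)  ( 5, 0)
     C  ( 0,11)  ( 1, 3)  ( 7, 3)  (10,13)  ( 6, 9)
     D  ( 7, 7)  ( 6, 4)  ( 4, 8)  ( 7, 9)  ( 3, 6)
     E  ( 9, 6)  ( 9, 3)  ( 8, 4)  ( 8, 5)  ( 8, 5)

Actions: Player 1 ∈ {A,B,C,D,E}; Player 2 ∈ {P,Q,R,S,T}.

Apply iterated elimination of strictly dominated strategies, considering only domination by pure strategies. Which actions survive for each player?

P1 drop A (E beats it: P:9>2 Q:9>7 R:8>5 S:8>2 T:8>5)
P1 drop B (E beats it: P:9>4 Q:9>4 R:8>0 S:8>7 T:8>5)
P1 drop D (E beats it: P:9>7 Q:9>6 R:8>4 S:8>7 T:8>3)
P2 drop Q (P beats it: C:11>3 E:6>3)
P2 drop R (P beats it: C:11>3 E:6>4)
P2 drop T (P beats it: C:11>9 E:6>5)
P1→{C,E} P2→{P,S}

Survivors P1:{C,E} P2:{P,S}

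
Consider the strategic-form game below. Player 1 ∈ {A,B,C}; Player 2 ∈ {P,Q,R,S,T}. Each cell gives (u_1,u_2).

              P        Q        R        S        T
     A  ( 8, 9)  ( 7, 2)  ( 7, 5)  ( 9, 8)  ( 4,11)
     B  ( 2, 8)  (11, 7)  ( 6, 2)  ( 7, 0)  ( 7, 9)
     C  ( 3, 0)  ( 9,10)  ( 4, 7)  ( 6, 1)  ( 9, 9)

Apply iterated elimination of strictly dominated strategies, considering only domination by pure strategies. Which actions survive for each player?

IESDS → P1:{B,C} P2:{Q,T}

P2 drop P (T beats it: A:11>9 B:9>8 C:9>0)
P2 drop R (T beats it: A:11>5 B:9>2 C:9>7)
P2 drop S (T beats it: A:11>8 B:9>0 C:9>1)
P1 drop A (B beats it: Q:11>7 T:7>4)
P1→{B,C} P2→{Q,T}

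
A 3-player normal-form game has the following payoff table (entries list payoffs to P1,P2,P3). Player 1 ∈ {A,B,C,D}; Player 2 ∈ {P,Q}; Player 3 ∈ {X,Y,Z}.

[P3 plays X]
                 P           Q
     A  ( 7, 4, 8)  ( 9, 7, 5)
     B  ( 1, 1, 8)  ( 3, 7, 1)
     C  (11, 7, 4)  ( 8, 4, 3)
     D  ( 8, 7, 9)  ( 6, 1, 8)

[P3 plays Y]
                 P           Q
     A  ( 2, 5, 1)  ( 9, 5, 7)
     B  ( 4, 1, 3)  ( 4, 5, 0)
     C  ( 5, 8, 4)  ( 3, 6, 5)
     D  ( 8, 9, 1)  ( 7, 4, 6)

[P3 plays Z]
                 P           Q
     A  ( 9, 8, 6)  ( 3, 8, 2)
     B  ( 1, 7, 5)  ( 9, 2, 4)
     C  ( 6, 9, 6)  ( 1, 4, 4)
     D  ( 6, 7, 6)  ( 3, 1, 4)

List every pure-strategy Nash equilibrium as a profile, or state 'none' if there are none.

(A,P,X): not NE [P1→C gives 11>7; P2→Q gives 7>4]
(A,P,Y): not NE [P1→D gives 8>2; P3→X gives 8>1]
(A,P,Z): not NE [P3→X gives 8>6]
(A,Q,X): not NE [P3→Y gives 7>5]
(A,Q,Y): NE
(A,Q,Z): not NE [P1→B gives 9>3; P3→Y gives 7>2]
(B,P,X): not NE [P1→C gives 11>1; P2→Q gives 7>1]
(B,P,Y): not NE [P1→D gives 8>4; P2→Q gives 5>1; P3→X gives 8>3]
(B,P,Z): not NE [P1→A gives 9>1; P3→X gives 8>5]
(B,Q,X): not NE [P1→A gives 9>3; P3→Z gives 4>1]
(B,Q,Y): not NE [P1→A gives 9>4; P3→Z gives 4>0]
(B,Q,Z): not NE [P2→P gives 7>2]
(C,P,X): not NE [P3→Z gives 6>4]
(C,P,Y): not NE [P1→D gives 8>5; P3→Z gives 6>4]
(C,P,Z): not NE [P1→A gives 9>6]
(C,Q,X): not NE [P1→A gives 9>8; P2→P gives 7>4; P3→Y gives 5>3]
(C,Q,Y): not NE [P1→A gives 9>3; P2→P gives 8>6]
(C,Q,Z): not NE [P1→B gives 9>1; P2→P gives 9>4; P3→Y gives 5>4]
(D,P,X): not NE [P1→C gives 11>8]
(D,P,Y): not NE [P3→X gives 9>1]
(D,P,Z): not NE [P1→A gives 9>6; P3→X gives 9>6]
(D,Q,X): not NE [P1→A gives 9>6; P2→P gives 7>1]
(D,Q,Y): not NE [P1→A gives 9>7; P2→P gives 9>4; P3→X gives 8>6]
(D,Q,Z): not NE [P1→B gives 9>3; P2→P gives 7>1; P3→X gives 8>4]

Nash profiles: (A,Q,Y)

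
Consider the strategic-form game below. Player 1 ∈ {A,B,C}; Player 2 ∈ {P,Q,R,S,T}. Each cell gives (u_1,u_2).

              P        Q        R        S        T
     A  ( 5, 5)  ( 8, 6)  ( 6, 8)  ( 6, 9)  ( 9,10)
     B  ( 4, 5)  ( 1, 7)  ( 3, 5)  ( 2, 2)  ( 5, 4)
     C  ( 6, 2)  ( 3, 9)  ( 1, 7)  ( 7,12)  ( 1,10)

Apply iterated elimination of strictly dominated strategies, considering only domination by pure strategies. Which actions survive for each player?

P1 drop B (A beats it: P:5>4 Q:8>1 R:6>3 S:6>2 T:9>5)
P2 drop P (Q beats it: A:6>5 C:9>2)
P2 drop Q (S beats it: A:9>6 C:12>9)
P2 drop R (S beats it: A:9>8 C:12>7)
P1→{A,C} P2→{S,T}

Remaining: P1:{A,C} P2:{S,T}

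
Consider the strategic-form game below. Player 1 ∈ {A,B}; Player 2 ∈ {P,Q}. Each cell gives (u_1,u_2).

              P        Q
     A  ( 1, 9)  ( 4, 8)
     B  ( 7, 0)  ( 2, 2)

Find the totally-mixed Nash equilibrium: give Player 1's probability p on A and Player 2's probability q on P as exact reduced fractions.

(p,q) = (2/3, 1/4)

P1 indiff ⇒ q·1+(1-q)·4 = q·7+(1-q)·2 ⇒ q(-6) = (1-q)(-2) ⇒ q = 1/4
P2 indiff ⇒ p·9+(1-p)·0 = p·8+(1-p)·2 ⇒ p(1) = (1-p)(2) ⇒ p = 2/3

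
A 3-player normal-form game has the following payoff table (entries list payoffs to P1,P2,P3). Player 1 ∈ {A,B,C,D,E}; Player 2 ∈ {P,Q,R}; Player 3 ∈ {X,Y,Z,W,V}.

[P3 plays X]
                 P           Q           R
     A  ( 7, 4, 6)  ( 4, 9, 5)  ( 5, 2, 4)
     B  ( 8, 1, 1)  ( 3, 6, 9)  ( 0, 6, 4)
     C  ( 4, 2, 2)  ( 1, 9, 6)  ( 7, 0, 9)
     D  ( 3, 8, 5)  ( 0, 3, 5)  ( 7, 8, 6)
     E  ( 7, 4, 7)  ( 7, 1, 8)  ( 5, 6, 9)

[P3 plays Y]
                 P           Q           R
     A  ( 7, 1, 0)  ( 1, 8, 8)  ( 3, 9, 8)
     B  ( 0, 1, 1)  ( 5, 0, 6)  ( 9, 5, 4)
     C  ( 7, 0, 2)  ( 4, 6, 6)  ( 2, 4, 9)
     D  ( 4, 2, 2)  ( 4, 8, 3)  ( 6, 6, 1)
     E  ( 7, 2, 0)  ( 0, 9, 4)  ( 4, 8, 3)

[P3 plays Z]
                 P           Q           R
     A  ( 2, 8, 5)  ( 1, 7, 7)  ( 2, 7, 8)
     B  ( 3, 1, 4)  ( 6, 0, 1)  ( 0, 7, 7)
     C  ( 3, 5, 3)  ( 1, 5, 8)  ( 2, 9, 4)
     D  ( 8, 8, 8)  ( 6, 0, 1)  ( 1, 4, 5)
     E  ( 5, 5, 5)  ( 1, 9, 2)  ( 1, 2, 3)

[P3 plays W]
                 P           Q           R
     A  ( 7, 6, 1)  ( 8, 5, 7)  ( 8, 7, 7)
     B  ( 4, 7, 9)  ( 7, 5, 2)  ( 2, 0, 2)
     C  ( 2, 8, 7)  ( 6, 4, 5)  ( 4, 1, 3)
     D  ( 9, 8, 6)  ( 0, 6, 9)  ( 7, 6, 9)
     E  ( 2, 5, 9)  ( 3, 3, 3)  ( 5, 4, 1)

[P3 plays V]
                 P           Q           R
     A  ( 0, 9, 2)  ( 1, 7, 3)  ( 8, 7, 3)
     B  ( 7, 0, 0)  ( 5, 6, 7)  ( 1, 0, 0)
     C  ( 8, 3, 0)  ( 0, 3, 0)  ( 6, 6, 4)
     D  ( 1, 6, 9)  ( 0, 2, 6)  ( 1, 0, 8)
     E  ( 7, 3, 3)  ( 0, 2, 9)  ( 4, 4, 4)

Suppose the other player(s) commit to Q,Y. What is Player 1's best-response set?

P1 best: {B}

u_1(A vs Q,Y) = 1
u_1(B vs Q,Y) = 5
u_1(C vs Q,Y) = 4
u_1(D vs Q,Y) = 4
u_1(E vs Q,Y) = 0
max payoff 5 at {B}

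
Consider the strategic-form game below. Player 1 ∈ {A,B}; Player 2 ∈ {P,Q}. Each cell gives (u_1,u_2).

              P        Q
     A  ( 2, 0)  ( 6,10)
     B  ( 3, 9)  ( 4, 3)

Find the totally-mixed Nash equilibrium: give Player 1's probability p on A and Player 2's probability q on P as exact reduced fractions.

p=3/8, q=2/3

P1 indiff ⇒ q·2+(1-q)·6 = q·3+(1-q)·4 ⇒ q(-1) = (1-q)(-2) ⇒ q = 2/3
P2 indiff ⇒ p·0+(1-p)·9 = p·10+(1-p)·3 ⇒ p(-10) = (1-p)(-6) ⇒ p = 3/8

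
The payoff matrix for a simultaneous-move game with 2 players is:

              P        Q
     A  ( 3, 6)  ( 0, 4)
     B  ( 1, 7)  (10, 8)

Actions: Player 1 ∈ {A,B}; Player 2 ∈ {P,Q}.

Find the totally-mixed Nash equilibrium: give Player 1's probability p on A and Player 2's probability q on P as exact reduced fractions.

p=1/3, q=5/6

P1 indiff ⇒ q·3+(1-q)·0 = q·1+(1-q)·10 ⇒ q(2) = (1-q)(10) ⇒ q = 5/6
P2 indiff ⇒ p·6+(1-p)·7 = p·4+(1-p)·8 ⇒ p(2) = (1-p)(1) ⇒ p = 1/3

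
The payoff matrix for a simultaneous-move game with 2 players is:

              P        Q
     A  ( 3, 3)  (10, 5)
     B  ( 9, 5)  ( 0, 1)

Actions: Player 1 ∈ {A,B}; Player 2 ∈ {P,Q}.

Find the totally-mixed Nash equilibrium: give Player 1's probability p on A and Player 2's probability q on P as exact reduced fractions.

P1 indiff ⇒ q·3+(1-q)·10 = q·9+(1-q)·0 ⇒ q(-6) = (1-q)(-10) ⇒ q = 5/8
P2 indiff ⇒ p·3+(1-p)·5 = p·5+(1-p)·1 ⇒ p(-2) = (1-p)(-4) ⇒ p = 2/3

(p,q) = (2/3, 5/8)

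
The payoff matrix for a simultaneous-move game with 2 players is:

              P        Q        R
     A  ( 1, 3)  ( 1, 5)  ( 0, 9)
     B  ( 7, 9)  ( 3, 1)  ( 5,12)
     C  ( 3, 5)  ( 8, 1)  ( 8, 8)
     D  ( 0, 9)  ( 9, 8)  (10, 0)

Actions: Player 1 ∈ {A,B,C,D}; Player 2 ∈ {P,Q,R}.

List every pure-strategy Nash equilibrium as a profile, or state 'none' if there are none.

(A,P): not NE [P1→B gives 7>1; P2→R gives 9>3]
(A,Q): not NE [P1→D gives 9>1; P2→R gives 9>5]
(A,R): not NE [P1→D gives 10>0]
(B,P): not NE [P2→R gives 12>9]
(B,Q): not NE [P1→D gives 9>3; P2→R gives 12>1]
(B,R): not NE [P1→D gives 10>5]
(C,P): not NE [P1→B gives 7>3; P2→R gives 8>5]
(C,Q): not NE [P1→D gives 9>8; P2→R gives 8>1]
(C,R): not NE [P1→D gives 10>8]
(D,P): not NE [P1→B gives 7>0]
(D,Q): not NE [P2→P gives 9>8]
(D,R): not NE [P2→P gives 9>0]

PSNE: ∅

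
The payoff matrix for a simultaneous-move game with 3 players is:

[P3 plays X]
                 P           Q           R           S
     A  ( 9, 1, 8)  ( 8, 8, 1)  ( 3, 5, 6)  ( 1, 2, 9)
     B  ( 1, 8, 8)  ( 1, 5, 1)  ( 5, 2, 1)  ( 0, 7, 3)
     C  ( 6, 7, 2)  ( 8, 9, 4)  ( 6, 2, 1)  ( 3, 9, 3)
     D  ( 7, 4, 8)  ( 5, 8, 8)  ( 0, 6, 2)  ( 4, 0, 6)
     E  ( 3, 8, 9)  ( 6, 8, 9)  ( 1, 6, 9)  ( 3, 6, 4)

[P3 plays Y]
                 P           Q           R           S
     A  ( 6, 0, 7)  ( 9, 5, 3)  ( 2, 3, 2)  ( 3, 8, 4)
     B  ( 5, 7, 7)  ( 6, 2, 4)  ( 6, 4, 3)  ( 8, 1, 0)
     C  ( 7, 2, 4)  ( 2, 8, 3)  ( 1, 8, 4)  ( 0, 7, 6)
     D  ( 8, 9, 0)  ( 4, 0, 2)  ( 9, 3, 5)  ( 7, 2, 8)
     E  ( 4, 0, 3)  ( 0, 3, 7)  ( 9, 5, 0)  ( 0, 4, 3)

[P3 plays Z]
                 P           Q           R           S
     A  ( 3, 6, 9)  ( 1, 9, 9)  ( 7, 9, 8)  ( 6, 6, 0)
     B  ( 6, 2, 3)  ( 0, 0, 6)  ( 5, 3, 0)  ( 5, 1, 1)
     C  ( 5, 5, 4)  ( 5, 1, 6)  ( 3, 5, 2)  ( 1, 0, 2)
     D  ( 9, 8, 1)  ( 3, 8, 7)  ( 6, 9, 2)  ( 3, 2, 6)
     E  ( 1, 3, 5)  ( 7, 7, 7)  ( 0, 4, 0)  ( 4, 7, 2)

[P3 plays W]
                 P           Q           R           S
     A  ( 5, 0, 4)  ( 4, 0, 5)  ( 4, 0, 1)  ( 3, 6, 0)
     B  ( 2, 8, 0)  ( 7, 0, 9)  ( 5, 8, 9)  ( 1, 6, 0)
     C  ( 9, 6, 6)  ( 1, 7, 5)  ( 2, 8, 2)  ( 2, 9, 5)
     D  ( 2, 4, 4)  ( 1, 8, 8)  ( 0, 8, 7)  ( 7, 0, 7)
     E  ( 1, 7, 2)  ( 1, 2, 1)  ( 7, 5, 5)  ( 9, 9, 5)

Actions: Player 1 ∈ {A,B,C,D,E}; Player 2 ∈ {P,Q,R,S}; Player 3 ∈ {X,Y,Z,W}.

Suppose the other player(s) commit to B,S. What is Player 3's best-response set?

argmax u_3 = {X}

u_3(X vs B,S) = 3
u_3(Y vs B,S) = 0
u_3(Z vs B,S) = 1
u_3(W vs B,S) = 0
max payoff 3 at {X}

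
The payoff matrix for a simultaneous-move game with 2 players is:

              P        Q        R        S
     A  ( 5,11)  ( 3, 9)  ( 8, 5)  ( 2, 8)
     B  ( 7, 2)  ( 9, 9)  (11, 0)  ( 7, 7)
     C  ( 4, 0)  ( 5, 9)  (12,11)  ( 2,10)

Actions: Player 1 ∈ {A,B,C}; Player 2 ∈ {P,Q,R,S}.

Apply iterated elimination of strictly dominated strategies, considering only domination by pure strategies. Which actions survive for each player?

Survivors P1:{B,C} P2:{Q,R,S}

P1 drop A (B beats it: P:7>5 Q:9>3 R:11>8 S:7>2)
P2 drop P (Q beats it: B:9>2 C:9>0)
P1→{B,C} P2→{Q,R,S}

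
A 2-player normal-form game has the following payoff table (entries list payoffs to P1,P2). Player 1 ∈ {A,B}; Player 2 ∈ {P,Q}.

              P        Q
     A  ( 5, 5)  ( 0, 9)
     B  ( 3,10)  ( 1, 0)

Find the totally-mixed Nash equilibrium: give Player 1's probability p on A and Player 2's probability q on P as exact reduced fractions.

P1 indiff ⇒ q·5+(1-q)·0 = q·3+(1-q)·1 ⇒ q(2) = (1-q)(1) ⇒ q = 1/3
P2 indiff ⇒ p·5+(1-p)·10 = p·9+(1-p)·0 ⇒ p(-4) = (1-p)(-10) ⇒ p = 5/7

P1 mixes 5/7 on A; P2 mixes 1/3 on P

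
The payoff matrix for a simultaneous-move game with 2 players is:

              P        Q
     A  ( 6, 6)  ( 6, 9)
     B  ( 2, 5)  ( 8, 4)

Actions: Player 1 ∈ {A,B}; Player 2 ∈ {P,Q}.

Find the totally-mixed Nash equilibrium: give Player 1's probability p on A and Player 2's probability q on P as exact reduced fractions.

p=1/4, q=1/3

P1 indiff ⇒ q·6+(1-q)·6 = q·2+(1-q)·8 ⇒ q(4) = (1-q)(2) ⇒ q = 1/3
P2 indiff ⇒ p·6+(1-p)·5 = p·9+(1-p)·4 ⇒ p(-3) = (1-p)(-1) ⇒ p = 1/4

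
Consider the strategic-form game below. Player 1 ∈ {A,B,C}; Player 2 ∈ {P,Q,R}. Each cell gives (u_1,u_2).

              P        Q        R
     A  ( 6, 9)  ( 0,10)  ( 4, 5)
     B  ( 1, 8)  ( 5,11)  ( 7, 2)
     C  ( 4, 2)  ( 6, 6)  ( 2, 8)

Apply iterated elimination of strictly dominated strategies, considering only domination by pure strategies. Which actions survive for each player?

P2 drop P (Q beats it: A:10>9 B:11>8 C:6>2)
P1 drop A (B beats it: Q:5>0 R:7>4)
P1→{B,C} P2→{Q,R}

Remaining: P1:{B,C} P2:{Q,R}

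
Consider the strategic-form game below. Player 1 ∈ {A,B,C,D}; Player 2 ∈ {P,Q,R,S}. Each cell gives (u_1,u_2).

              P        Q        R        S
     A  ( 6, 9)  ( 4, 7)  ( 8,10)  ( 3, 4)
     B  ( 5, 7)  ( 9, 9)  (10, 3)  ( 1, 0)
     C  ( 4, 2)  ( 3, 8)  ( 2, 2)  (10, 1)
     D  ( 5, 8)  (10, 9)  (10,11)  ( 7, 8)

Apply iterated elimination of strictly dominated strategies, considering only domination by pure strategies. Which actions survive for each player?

Remaining: P1:{A,B,D} P2:{P,Q,R}

P2 drop S (Q beats it: A:7>4 B:9>0 C:8>1 D:9>8)
P1 drop C (A beats it: P:6>4 Q:4>3 R:8>2)
P1→{A,B,D} P2→{P,Q,R}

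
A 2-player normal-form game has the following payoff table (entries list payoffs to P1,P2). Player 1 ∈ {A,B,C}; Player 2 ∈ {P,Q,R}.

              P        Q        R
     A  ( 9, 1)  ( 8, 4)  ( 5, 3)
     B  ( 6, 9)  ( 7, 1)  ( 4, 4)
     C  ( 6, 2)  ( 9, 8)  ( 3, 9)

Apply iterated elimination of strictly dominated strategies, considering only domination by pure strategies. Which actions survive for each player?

Remaining: P1:{A,C} P2:{Q,R}

P1 drop B (A beats it: P:9>6 Q:8>7 R:5>4)
P2 drop P (Q beats it: A:4>1 C:8>2)
P1→{A,C} P2→{Q,R}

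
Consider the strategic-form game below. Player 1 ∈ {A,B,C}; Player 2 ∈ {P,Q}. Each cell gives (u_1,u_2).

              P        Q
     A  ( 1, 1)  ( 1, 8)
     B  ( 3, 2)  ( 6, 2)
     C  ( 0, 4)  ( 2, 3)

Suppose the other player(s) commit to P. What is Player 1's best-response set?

P1 best: {B}

u_1(A vs P) = 1
u_1(B vs P) = 3
u_1(C vs P) = 0
max payoff 3 at {B}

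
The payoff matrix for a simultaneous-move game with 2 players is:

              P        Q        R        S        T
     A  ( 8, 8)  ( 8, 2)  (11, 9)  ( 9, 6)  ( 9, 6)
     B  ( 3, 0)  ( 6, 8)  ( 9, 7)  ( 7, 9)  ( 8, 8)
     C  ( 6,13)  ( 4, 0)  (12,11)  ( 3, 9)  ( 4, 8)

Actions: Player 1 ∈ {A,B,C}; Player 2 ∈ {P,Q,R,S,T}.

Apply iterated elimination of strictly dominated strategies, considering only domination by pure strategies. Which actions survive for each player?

IESDS → P1:{A,C} P2:{P,R}

P1 drop B (A beats it: P:8>3 Q:8>6 R:11>9 S:9>7 T:9>8)
P2 drop Q (P beats it: A:8>2 C:13>0)
P2 drop S (P beats it: A:8>6 C:13>9)
P2 drop T (P beats it: A:8>6 C:13>8)
P1→{A,C} P2→{P,R}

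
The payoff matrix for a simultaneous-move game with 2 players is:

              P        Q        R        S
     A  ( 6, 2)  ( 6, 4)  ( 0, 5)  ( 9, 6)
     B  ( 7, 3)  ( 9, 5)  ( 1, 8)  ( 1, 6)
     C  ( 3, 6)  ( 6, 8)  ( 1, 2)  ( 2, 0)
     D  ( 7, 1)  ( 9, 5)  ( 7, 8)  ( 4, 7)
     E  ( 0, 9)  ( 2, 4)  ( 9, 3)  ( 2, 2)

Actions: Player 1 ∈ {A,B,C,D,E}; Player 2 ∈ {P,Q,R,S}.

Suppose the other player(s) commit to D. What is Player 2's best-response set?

P2 best: {R}

u_2(P vs D) = 1
u_2(Q vs D) = 5
u_2(R vs D) = 8
u_2(S vs D) = 7
max payoff 8 at {R}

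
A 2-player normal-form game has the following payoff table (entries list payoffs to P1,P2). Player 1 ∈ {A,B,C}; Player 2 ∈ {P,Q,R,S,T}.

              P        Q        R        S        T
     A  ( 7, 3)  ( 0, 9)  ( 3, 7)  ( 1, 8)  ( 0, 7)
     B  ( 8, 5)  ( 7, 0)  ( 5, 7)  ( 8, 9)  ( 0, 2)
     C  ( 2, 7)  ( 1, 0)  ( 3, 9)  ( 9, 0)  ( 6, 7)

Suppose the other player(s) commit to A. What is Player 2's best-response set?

argmax u_2 = {Q}

u_2(P vs A) = 3
u_2(Q vs A) = 9
u_2(R vs A) = 7
u_2(S vs A) = 8
u_2(T vs A) = 7
max payoff 9 at {Q}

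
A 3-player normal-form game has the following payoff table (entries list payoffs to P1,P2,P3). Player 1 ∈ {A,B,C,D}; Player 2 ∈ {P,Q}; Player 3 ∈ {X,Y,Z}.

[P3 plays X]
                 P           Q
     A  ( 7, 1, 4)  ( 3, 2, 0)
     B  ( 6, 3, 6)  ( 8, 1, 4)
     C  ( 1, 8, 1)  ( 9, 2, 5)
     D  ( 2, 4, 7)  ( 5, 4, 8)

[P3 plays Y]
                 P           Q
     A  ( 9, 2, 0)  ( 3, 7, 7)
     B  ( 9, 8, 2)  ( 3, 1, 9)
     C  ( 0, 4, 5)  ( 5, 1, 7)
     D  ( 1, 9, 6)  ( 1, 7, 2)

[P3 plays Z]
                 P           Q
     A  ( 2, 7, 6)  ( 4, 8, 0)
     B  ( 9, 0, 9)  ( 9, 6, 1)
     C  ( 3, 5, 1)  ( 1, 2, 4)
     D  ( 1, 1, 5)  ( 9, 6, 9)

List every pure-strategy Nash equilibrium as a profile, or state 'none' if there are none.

NE set: (D,Q,Z)

(A,P,X): not NE [P2→Q gives 2>1; P3→Z gives 6>4]
(A,P,Y): not NE [P2→Q gives 7>2; P3→Z gives 6>0]
(A,P,Z): not NE [P1→B gives 9>2; P2→Q gives 8>7]
(A,Q,X): not NE [P1→C gives 9>3; P3→Y gives 7>0]
(A,Q,Y): not NE [P1→C gives 5>3]
(A,Q,Z): not NE [P1→D gives 9>4; P3→Y gives 7>0]
(B,P,X): not NE [P1→A gives 7>6; P3→Z gives 9>6]
(B,P,Y): not NE [P3→Z gives 9>2]
(B,P,Z): not NE [P2→Q gives 6>0]
(B,Q,X): not NE [P1→C gives 9>8; P2→P gives 3>1; P3→Y gives 9>4]
(B,Q,Y): not NE [P1→C gives 5>3; P2→P gives 8>1]
(B,Q,Z): not NE [P3→Y gives 9>1]
(C,P,X): not NE [P1→A gives 7>1; P3→Y gives 5>1]
(C,P,Y): not NE [P1→B gives 9>0]
(C,P,Z): not NE [P1→B gives 9>3; P3→Y gives 5>1]
(C,Q,X): not NE [P2→P gives 8>2; P3→Y gives 7>5]
(C,Q,Y): not NE [P2→P gives 4>1]
(C,Q,Z): not NE [P1→D gives 9>1; P2→P gives 5>2; P3→Y gives 7>4]
(D,P,X): not NE [P1→A gives 7>2]
(D,P,Y): not NE [P1→B gives 9>1; P3→X gives 7>6]
(D,P,Z): not NE [P1→B gives 9>1; P2→Q gives 6>1; P3→X gives 7>5]
(D,Q,X): not NE [P1→C gives 9>5; P3→Z gives 9>8]
(D,Q,Y): not NE [P1→C gives 5>1; P2→P gives 9>7; P3→Z gives 9>2]
(D,Q,Z): NE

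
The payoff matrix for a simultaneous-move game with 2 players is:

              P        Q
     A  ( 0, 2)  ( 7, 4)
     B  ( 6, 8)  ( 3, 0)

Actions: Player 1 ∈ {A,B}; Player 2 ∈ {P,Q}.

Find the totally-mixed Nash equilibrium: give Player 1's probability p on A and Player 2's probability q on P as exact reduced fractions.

P1 mixes 4/5 on A; P2 mixes 2/5 on P

P1 indiff ⇒ q·0+(1-q)·7 = q·6+(1-q)·3 ⇒ q(-6) = (1-q)(-4) ⇒ q = 2/5
P2 indiff ⇒ p·2+(1-p)·8 = p·4+(1-p)·0 ⇒ p(-2) = (1-p)(-8) ⇒ p = 4/5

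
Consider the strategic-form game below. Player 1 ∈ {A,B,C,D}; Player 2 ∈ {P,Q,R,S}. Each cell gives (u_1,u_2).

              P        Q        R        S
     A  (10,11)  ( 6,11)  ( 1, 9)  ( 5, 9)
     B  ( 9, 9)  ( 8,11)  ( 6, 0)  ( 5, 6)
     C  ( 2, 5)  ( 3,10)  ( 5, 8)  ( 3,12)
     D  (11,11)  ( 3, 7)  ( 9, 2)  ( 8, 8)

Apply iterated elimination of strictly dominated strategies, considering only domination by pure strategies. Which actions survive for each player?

P1 drop C (B beats it: P:9>2 Q:8>3 R:6>5 S:5>3)
P2 drop R (P beats it: A:11>9 B:9>0 D:11>2)
P2 drop S (P beats it: A:11>9 B:9>6 D:11>8)
P1→{A,B,D} P2→{P,Q}

Remaining: P1:{A,B,D} P2:{P,Q}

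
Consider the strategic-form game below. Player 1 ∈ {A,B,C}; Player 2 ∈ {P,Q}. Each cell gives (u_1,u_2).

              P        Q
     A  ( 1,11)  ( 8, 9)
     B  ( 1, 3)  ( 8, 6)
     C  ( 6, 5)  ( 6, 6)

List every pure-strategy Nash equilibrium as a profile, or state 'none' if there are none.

PSNE = {(B,Q)}

(A,P): not NE [P1→C gives 6>1]
(A,Q): not NE [P2→P gives 11>9]
(B,P): not NE [P1→C gives 6>1; P2→Q gives 6>3]
(B,Q): NE
(C,P): not NE [P2→Q gives 6>5]
(C,Q): not NE [P1→B gives 8>6]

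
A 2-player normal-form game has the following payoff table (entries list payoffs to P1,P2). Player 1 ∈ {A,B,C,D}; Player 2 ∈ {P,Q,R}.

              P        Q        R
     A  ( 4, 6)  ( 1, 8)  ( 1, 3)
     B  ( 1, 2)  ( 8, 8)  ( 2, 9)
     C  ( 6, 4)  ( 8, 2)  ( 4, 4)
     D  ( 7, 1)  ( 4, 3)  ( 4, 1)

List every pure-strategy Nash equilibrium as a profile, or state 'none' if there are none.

(A,P): not NE [P1→D gives 7>4; P2→Q gives 8>6]
(A,Q): not NE [P1→C gives 8>1]
(A,R): not NE [P1→D gives 4>1; P2→Q gives 8>3]
(B,P): not NE [P1→D gives 7>1; P2→R gives 9>2]
(B,Q): not NE [P2→R gives 9>8]
(B,R): not NE [P1→D gives 4>2]
(C,P): not NE [P1→D gives 7>6]
(C,Q): not NE [P2→R gives 4>2]
(C,R): NE
(D,P): not NE [P2→Q gives 3>1]
(D,Q): not NE [P1→C gives 8>4]
(D,R): not NE [P2→Q gives 3>1]

Nash profiles: (C,R)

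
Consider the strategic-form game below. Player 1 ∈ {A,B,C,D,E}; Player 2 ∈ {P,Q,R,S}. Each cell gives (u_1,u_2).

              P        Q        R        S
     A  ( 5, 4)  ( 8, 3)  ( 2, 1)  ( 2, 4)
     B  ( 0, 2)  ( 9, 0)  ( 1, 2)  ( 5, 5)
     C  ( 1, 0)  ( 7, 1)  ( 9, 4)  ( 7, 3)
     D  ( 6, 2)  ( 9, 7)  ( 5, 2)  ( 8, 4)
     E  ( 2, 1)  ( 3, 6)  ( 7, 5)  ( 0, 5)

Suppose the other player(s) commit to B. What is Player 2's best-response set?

argmax u_2 = {S}

u_2(P vs B) = 2
u_2(Q vs B) = 0
u_2(R vs B) = 2
u_2(S vs B) = 5
max payoff 5 at {S}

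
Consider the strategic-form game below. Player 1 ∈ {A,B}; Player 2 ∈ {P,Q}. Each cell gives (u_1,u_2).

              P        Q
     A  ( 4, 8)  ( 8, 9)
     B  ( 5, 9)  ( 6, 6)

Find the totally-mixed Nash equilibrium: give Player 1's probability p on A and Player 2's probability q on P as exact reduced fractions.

P1 indiff ⇒ q·4+(1-q)·8 = q·5+(1-q)·6 ⇒ q(-1) = (1-q)(-2) ⇒ q = 2/3
P2 indiff ⇒ p·8+(1-p)·9 = p·9+(1-p)·6 ⇒ p(-1) = (1-p)(-3) ⇒ p = 3/4

p=3/4, q=2/3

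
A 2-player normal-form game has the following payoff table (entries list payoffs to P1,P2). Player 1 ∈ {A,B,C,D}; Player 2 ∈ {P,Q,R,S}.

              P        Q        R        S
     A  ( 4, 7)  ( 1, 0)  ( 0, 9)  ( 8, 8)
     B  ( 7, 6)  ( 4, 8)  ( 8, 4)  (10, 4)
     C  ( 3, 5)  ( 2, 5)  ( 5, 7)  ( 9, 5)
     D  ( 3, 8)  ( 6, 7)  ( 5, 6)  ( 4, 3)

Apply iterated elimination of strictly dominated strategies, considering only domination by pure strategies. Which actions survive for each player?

P1 drop A (B beats it: P:7>4 Q:4>1 R:8>0 S:10>8)
P1 drop C (B beats it: P:7>3 Q:4>2 R:8>5 S:10>9)
P2 drop R (P beats it: B:6>4 D:8>6)
P2 drop S (P beats it: B:6>4 D:8>3)
P1→{B,D} P2→{P,Q}

Survivors P1:{B,D} P2:{P,Q}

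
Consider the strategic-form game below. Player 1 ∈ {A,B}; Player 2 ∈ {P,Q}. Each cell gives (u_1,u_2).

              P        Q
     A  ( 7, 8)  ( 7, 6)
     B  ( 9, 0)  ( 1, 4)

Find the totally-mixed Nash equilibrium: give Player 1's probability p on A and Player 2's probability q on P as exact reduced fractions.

P1 indiff ⇒ q·7+(1-q)·7 = q·9+(1-q)·1 ⇒ q(-2) = (1-q)(-6) ⇒ q = 3/4
P2 indiff ⇒ p·8+(1-p)·0 = p·6+(1-p)·4 ⇒ p(2) = (1-p)(4) ⇒ p = 2/3

(p,q) = (2/3, 3/4)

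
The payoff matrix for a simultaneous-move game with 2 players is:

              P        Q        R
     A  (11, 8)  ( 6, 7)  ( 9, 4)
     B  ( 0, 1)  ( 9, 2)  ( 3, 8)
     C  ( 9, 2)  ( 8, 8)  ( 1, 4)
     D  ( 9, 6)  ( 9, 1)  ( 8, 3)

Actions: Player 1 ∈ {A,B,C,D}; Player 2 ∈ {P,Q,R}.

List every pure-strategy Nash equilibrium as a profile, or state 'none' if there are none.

(A,P): NE
(A,Q): not NE [P1→D gives 9>6; P2→P gives 8>7]
(A,R): not NE [P2→P gives 8>4]
(B,P): not NE [P1→A gives 11>0; P2→R gives 8>1]
(B,Q): not NE [P2→R gives 8>2]
(B,R): not NE [P1→A gives 9>3]
(C,P): not NE [P1→A gives 11>9; P2→Q gives 8>2]
(C,Q): not NE [P1→D gives 9>8]
(C,R): not NE [P1→A gives 9>1; P2→Q gives 8>4]
(D,P): not NE [P1→A gives 11>9]
(D,Q): not NE [P2→P gives 6>1]
(D,R): not NE [P1→A gives 9>8; P2→P gives 6>3]

PSNE = {(A,P)}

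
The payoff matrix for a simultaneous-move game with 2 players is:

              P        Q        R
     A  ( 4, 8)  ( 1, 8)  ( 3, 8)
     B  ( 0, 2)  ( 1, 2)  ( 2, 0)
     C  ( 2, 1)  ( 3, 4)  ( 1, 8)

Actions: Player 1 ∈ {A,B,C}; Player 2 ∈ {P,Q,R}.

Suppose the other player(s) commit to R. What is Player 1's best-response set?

u_1(A vs R) = 3
u_1(B vs R) = 2
u_1(C vs R) = 1
max payoff 3 at {A}

argmax u_1 = {A}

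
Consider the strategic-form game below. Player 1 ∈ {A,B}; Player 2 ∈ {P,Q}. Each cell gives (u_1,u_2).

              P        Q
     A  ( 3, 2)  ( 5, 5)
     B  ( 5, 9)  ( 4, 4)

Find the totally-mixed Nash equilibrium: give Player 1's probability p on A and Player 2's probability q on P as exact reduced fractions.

P1 indiff ⇒ q·3+(1-q)·5 = q·5+(1-q)·4 ⇒ q(-2) = (1-q)(-1) ⇒ q = 1/3
P2 indiff ⇒ p·2+(1-p)·9 = p·5+(1-p)·4 ⇒ p(-3) = (1-p)(-5) ⇒ p = 5/8

P1 mixes 5/8 on A; P2 mixes 1/3 on P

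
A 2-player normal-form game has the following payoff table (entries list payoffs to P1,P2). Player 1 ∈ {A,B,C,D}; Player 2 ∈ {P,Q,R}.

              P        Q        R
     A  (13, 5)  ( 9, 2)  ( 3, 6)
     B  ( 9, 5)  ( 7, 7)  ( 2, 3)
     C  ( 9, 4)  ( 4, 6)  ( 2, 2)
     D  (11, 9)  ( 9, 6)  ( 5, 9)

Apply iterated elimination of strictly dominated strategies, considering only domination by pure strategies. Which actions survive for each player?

IESDS → P1:{A,D} P2:{P,R}

P1 drop B (A beats it: P:13>9 Q:9>7 R:3>2)
P1 drop C (A beats it: P:13>9 Q:9>4 R:3>2)
P2 drop Q (P beats it: A:5>2 D:9>6)
P1→{A,D} P2→{P,R}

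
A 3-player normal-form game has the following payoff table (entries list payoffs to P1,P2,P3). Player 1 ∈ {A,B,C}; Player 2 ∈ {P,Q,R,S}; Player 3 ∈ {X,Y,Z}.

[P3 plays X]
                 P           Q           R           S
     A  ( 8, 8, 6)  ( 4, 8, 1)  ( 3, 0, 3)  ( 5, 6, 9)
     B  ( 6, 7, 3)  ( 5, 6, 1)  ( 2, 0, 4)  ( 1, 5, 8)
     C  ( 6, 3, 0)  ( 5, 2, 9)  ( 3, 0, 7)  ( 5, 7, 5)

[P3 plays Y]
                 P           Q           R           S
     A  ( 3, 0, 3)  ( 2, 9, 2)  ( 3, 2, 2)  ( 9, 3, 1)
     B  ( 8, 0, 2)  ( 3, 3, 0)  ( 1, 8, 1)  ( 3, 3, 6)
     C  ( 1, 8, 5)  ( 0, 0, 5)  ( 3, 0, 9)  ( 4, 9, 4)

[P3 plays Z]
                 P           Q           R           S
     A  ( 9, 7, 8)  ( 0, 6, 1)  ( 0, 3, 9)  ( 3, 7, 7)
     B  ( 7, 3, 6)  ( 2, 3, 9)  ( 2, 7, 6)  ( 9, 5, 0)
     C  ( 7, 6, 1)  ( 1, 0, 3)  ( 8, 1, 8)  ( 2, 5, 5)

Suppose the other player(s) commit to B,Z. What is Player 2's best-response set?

P2 best: {R}

u_2(P vs B,Z) = 3
u_2(Q vs B,Z) = 3
u_2(R vs B,Z) = 7
u_2(S vs B,Z) = 5
max payoff 7 at {R}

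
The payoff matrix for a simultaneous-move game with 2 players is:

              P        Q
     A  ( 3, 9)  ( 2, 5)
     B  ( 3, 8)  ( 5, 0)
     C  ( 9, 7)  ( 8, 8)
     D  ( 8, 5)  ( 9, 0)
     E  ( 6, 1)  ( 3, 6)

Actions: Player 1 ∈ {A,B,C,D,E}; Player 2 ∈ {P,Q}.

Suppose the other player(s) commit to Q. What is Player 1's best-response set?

u_1(A vs Q) = 2
u_1(B vs Q) = 5
u_1(C vs Q) = 8
u_1(D vs Q) = 9
u_1(E vs Q) = 3
max payoff 9 at {D}

argmax u_1 = {D}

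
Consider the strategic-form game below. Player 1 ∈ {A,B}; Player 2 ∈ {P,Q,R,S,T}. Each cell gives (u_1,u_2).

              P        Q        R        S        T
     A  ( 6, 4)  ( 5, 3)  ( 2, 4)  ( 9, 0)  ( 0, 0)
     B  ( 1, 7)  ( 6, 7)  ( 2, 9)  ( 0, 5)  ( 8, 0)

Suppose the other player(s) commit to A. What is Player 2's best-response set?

u_2(P vs A) = 4
u_2(Q vs A) = 3
u_2(R vs A) = 4
u_2(S vs A) = 0
u_2(T vs A) = 0
max payoff 4 at {P,R}

BR_2 = {P,R}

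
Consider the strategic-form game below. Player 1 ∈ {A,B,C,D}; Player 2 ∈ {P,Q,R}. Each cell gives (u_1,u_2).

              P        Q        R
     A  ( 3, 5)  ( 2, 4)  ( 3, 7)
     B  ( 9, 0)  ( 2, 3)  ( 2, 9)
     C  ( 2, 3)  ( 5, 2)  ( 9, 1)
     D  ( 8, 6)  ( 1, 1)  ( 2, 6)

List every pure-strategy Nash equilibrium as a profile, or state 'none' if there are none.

(A,P): not NE [P1→B gives 9>3; P2→R gives 7>5]
(A,Q): not NE [P1→C gives 5>2; P2→R gives 7>4]
(A,R): not NE [P1→C gives 9>3]
(B,P): not NE [P2→R gives 9>0]
(B,Q): not NE [P1→C gives 5>2; P2→R gives 9>3]
(B,R): not NE [P1→C gives 9>2]
(C,P): not NE [P1→B gives 9>2]
(C,Q): not NE [P2→P gives 3>2]
(C,R): not NE [P2→P gives 3>1]
(D,P): not NE [P1→B gives 9>8]
(D,Q): not NE [P1→C gives 5>1; P2→R gives 6>1]
(D,R): not NE [P1→C gives 9>2]

Equilibria: none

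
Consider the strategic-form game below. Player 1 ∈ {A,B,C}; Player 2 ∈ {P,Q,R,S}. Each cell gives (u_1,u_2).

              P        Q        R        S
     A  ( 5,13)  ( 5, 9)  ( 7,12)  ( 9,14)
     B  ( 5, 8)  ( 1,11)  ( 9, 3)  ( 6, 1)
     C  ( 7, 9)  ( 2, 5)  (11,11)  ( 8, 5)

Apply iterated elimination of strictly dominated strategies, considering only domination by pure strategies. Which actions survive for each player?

P1 drop B (C beats it: P:7>5 Q:2>1 R:11>9 S:8>6)
P2 drop Q (P beats it: A:13>9 C:9>5)
P1→{A,C} P2→{P,R,S}

IESDS → P1:{A,C} P2:{P,R,S}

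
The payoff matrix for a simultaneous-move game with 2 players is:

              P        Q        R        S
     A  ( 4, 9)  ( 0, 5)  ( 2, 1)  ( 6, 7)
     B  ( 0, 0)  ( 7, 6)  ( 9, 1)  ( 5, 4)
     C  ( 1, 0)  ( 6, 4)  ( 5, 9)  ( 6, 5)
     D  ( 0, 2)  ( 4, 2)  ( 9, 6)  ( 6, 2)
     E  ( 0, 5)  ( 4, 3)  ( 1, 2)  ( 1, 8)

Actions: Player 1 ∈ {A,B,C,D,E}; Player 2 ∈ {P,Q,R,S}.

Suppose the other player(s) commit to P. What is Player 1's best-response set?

argmax u_1 = {A}

u_1(A vs P) = 4
u_1(B vs P) = 0
u_1(C vs P) = 1
u_1(D vs P) = 0
u_1(E vs P) = 0
max payoff 4 at {A}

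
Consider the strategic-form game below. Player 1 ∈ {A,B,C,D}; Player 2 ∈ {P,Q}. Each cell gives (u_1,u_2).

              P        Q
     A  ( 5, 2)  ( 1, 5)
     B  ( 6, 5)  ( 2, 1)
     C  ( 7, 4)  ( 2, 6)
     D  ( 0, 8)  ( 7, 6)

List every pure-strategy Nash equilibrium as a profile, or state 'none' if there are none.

(A,P): not NE [P1→C gives 7>5; P2→Q gives 5>2]
(A,Q): not NE [P1→D gives 7>1]
(B,P): not NE [P1→C gives 7>6]
(B,Q): not NE [P1→D gives 7>2; P2→P gives 5>1]
(C,P): not NE [P2→Q gives 6>4]
(C,Q): not NE [P1→D gives 7>2]
(D,P): not NE [P1→C gives 7>0]
(D,Q): not NE [P2→P gives 8>6]

No pure NE.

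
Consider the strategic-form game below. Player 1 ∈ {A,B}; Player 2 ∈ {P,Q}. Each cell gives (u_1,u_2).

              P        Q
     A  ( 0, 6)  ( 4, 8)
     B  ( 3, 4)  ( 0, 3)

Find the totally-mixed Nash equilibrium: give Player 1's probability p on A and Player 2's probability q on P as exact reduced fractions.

P1 indiff ⇒ q·0+(1-q)·4 = q·3+(1-q)·0 ⇒ q(-3) = (1-q)(-4) ⇒ q = 4/7
P2 indiff ⇒ p·6+(1-p)·4 = p·8+(1-p)·3 ⇒ p(-2) = (1-p)(-1) ⇒ p = 1/3

P1 mixes 1/3 on A; P2 mixes 4/7 on P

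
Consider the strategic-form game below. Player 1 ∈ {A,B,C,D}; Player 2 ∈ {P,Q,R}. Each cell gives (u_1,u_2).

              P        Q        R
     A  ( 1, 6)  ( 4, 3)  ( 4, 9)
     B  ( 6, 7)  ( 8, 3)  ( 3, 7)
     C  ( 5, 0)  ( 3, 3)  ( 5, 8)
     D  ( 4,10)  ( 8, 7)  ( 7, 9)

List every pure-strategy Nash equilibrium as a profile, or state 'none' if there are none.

PSNE = {(B,P)}

(A,P): not NE [P1→B gives 6>1; P2→R gives 9>6]
(A,Q): not NE [P1→D gives 8>4; P2→R gives 9>3]
(A,R): not NE [P1→D gives 7>4]
(B,P): NE
(B,Q): not NE [P2→R gives 7>3]
(B,R): not NE [P1→D gives 7>3]
(C,P): not NE [P1→B gives 6>5; P2→R gives 8>0]
(C,Q): not NE [P1→D gives 8>3; P2→R gives 8>3]
(C,R): not NE [P1→D gives 7>5]
(D,P): not NE [P1→B gives 6>4]
(D,Q): not NE [P2→P gives 10>7]
(D,R): not NE [P2→P gives 10>9]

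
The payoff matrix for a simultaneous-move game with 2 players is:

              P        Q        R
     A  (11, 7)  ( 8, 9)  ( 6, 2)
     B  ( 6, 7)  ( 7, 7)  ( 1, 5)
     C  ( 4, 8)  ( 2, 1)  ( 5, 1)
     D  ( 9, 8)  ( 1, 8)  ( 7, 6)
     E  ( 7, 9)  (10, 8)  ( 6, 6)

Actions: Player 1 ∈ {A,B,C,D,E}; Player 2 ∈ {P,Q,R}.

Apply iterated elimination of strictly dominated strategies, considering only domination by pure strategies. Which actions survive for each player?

Remaining: P1:{A,E} P2:{P,Q}

P1 drop B (A beats it: P:11>6 Q:8>7 R:6>1)
P1 drop C (A beats it: P:11>4 Q:8>2 R:6>5)
P2 drop R (P beats it: A:7>2 D:8>6 E:9>6)
P1 drop D (A beats it: P:11>9 Q:8>1)
P1→{A,E} P2→{P,Q}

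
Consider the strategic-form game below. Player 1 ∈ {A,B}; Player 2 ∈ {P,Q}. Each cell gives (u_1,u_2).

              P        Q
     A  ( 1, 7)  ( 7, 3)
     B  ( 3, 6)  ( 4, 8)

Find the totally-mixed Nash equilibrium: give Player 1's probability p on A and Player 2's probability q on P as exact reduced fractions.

(p,q) = (1/3, 3/5)

P1 indiff ⇒ q·1+(1-q)·7 = q·3+(1-q)·4 ⇒ q(-2) = (1-q)(-3) ⇒ q = 3/5
P2 indiff ⇒ p·7+(1-p)·6 = p·3+(1-p)·8 ⇒ p(4) = (1-p)(2) ⇒ p = 1/3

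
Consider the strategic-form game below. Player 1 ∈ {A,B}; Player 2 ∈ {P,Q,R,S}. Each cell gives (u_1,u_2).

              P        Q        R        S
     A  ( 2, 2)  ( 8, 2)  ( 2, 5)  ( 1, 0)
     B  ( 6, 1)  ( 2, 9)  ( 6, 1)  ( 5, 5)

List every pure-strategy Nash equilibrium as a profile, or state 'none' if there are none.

Equilibria: none

(A,P): not NE [P1→B gives 6>2; P2→R gives 5>2]
(A,Q): not NE [P2→R gives 5>2]
(A,R): not NE [P1→B gives 6>2]
(A,S): not NE [P1→B gives 5>1; P2→R gives 5>0]
(B,P): not NE [P2→Q gives 9>1]
(B,Q): not NE [P1→A gives 8>2]
(B,R): not NE [P2→Q gives 9>1]
(B,S): not NE [P2→Q gives 9>5]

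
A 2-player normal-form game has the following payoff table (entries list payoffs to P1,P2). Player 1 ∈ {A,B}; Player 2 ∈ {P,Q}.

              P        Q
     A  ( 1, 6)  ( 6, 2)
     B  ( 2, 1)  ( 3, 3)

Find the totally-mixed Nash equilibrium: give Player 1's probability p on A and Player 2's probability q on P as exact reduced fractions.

P1 indiff ⇒ q·1+(1-q)·6 = q·2+(1-q)·3 ⇒ q(-1) = (1-q)(-3) ⇒ q = 3/4
P2 indiff ⇒ p·6+(1-p)·1 = p·2+(1-p)·3 ⇒ p(4) = (1-p)(2) ⇒ p = 1/3

p=1/3, q=3/4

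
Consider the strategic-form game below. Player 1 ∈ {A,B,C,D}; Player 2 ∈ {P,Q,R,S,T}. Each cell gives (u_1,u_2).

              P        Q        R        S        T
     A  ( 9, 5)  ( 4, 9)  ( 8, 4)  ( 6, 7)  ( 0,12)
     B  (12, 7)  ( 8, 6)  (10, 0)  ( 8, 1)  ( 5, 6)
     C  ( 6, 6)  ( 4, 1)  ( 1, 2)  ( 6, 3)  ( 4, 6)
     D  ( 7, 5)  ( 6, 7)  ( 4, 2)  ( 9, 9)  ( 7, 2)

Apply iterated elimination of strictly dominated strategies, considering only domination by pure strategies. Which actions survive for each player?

Remaining: P1:{B,D} P2:{P,Q,S}

P1 drop A (B beats it: P:12>9 Q:8>4 R:10>8 S:8>6 T:5>0)
P1 drop C (B beats it: P:12>6 Q:8>4 R:10>1 S:8>6 T:5>4)
P2 drop R (P beats it: B:7>0 D:5>2)
P2 drop T (P beats it: B:7>6 D:5>2)
P1→{B,D} P2→{P,Q,S}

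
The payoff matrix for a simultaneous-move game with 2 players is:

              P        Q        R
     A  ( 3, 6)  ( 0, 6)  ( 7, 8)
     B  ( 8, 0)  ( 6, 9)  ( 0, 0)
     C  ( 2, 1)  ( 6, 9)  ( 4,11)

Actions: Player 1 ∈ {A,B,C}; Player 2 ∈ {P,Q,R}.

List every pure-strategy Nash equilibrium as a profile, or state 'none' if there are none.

(A,P): not NE [P1→B gives 8>3; P2→R gives 8>6]
(A,Q): not NE [P1→C gives 6>0; P2→R gives 8>6]
(A,R): NE
(B,P): not NE [P2→Q gives 9>0]
(B,Q): NE
(B,R): not NE [P1→A gives 7>0; P2→Q gives 9>0]
(C,P): not NE [P1→B gives 8>2; P2→R gives 11>1]
(C,Q): not NE [P2→R gives 11>9]
(C,R): not NE [P1→A gives 7>4]

PSNE = {(A,R), (B,Q)}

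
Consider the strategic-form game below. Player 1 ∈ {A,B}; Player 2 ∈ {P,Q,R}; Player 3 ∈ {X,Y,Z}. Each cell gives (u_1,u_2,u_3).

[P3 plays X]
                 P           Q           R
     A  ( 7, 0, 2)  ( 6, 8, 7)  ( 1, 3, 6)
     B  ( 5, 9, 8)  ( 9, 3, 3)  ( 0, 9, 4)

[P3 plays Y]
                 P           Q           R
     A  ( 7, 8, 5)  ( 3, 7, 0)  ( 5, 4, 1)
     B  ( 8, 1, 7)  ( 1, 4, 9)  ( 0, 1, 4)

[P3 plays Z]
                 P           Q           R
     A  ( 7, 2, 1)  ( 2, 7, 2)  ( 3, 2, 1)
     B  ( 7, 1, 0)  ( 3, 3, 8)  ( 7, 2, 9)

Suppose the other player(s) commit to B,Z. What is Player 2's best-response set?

BR_2 = {Q}

u_2(P vs B,Z) = 1
u_2(Q vs B,Z) = 3
u_2(R vs B,Z) = 2
max payoff 3 at {Q}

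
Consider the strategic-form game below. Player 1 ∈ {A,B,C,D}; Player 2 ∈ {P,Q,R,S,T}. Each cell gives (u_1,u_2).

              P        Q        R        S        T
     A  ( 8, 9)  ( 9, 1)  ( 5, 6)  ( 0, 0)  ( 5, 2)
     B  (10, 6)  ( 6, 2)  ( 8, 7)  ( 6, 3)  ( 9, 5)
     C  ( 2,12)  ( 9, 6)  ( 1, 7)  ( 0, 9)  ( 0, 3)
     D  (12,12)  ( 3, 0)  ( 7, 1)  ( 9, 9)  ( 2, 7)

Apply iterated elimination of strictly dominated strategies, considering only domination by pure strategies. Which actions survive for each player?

IESDS → P1:{B,D} P2:{P,R}

P2 drop Q (P beats it: A:9>1 B:6>2 C:12>6 D:12>0)
P1 drop A (B beats it: P:10>8 R:8>5 S:6>0 T:9>5)
P1 drop C (B beats it: P:10>2 R:8>1 S:6>0 T:9>0)
P2 drop S (P beats it: B:6>3 D:12>9)
P2 drop T (P beats it: B:6>5 D:12>7)
P1→{B,D} P2→{P,R}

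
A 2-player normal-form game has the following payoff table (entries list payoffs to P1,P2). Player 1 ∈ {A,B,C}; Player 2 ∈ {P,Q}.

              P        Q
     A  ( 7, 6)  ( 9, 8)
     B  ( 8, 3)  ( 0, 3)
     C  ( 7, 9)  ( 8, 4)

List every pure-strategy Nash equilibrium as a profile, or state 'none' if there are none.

(A,P): not NE [P1→B gives 8>7; P2→Q gives 8>6]
(A,Q): NE
(B,P): NE
(B,Q): not NE [P1→A gives 9>0]
(C,P): not NE [P1→B gives 8>7]
(C,Q): not NE [P1→A gives 9>8; P2→P gives 9>4]

Nash profiles: (A,Q), (B,P)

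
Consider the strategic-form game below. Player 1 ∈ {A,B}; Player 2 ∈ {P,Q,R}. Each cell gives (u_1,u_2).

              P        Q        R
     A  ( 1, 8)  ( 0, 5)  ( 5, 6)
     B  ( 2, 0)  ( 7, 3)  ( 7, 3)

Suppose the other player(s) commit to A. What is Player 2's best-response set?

argmax u_2 = {P}

u_2(P vs A) = 8
u_2(Q vs A) = 5
u_2(R vs A) = 6
max payoff 8 at {P}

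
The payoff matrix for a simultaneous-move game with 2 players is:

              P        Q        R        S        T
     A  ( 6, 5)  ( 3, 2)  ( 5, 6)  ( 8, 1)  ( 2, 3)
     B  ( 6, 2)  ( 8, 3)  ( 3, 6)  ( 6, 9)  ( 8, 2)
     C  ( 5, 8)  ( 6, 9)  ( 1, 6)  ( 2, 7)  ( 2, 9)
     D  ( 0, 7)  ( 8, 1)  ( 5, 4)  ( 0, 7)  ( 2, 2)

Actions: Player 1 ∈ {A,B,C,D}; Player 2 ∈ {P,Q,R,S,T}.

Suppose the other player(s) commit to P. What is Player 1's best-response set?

P1 best: {A,B}

u_1(A vs P) = 6
u_1(B vs P) = 6
u_1(C vs P) = 5
u_1(D vs P) = 0
max payoff 6 at {A,B}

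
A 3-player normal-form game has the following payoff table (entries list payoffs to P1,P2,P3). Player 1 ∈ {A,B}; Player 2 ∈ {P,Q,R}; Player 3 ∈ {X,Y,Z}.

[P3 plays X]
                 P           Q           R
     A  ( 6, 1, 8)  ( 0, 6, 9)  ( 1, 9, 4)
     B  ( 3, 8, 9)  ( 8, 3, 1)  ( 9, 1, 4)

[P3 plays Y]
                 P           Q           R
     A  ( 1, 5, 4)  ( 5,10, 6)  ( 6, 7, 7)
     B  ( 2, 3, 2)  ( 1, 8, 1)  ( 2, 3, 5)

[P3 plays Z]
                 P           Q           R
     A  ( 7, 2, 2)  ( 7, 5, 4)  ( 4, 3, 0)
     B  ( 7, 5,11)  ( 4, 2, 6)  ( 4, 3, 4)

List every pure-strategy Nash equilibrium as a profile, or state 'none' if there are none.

Nash profiles: (B,P,Z)

(A,P,X): not NE [P2→R gives 9>1]
(A,P,Y): not NE [P1→B gives 2>1; P2→Q gives 10>5; P3→X gives 8>4]
(A,P,Z): not NE [P2→Q gives 5>2; P3→X gives 8>2]
(A,Q,X): not NE [P1→B gives 8>0; P2→R gives 9>6]
(A,Q,Y): not NE [P3→X gives 9>6]
(A,Q,Z): not NE [P3→X gives 9>4]
(A,R,X): not NE [P1→B gives 9>1; P3→Y gives 7>4]
(A,R,Y): not NE [P2→Q gives 10>7]
(A,R,Z): not NE [P2→Q gives 5>3; P3→Y gives 7>0]
(B,P,X): not NE [P1→A gives 6>3; P3→Z gives 11>9]
(B,P,Y): not NE [P2→Q gives 8>3; P3→Z gives 11>2]
(B,P,Z): NE
(B,Q,X): not NE [P2→P gives 8>3; P3→Z gives 6>1]
(B,Q,Y): not NE [P1→A gives 5>1; P3→Z gives 6>1]
(B,Q,Z): not NE [P1→A gives 7>4; P2→P gives 5>2]
(B,R,X): not NE [P2→P gives 8>1; P3→Y gives 5>4]
(B,R,Y): not NE [P1→A gives 6>2; P2→Q gives 8>3]
(B,R,Z): not NE [P2→P gives 5>3; P3→Y gives 5>4]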